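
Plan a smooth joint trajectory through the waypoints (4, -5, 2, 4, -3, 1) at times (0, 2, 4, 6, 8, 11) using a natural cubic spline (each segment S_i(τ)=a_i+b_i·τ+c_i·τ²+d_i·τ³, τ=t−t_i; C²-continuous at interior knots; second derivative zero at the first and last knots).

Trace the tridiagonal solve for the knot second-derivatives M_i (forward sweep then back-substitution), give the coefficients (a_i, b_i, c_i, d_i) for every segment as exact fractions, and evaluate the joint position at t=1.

  seg 0: a=4 b=-5342/795 c=0 d=3529/6360
  seg 1: a=-5 b=-97/1590 c=3529/1060 d=-985/1272
  seg 2: a=2 b=3151/795 c=-349/265 d=-131/1590
  seg 3: a=4 b=-1823/795 c=-96/53 d=3841/6360
  seg 4: a=-3 b=-3643/1590 c=1921/1060 d=-1921/9540
S(1) = -4589/2120

Δ: Δ0=-9/2, Δ1=7/2, Δ2=1, Δ3=-7/2, Δ4=4/3
row 1: diag=8, rhs=48; c'=1/4, d'=6
row 2: denom=8−2·1/4=15/2; d'=(-15−2·6)/(15/2)=-18/5
row 3: denom=8−2·4/15=112/15; d'=(-27−2·-18/5)/(112/15)=-297/112
row 4: denom=10−2·15/56=265/28; d'=(29−2·-297/112)/(265/28)=1921/530
back: M4=1921/530
back: M3=-297/112−15/56·1921/530=-192/53
back: M2=-18/5−4/15·-192/53=-698/265
back: M1=6−1/4·-698/265=3529/530
M: M0=0, M1=3529/530, M2=-698/265, M3=-192/53, M4=1921/530, M5=0
seg 0: a=4, c=M0/2=0, d=(M1−M0)/(6·2)=3529/6360, b=Δ0−h0·(2M0+M1)/6=-5342/795
seg 1: a=-5, c=M1/2=3529/1060, d=(M2−M1)/(6·2)=-985/1272, b=Δ1−h1·(2M1+M2)/6=-97/1590
seg 2: a=2, c=M2/2=-349/265, d=(M3−M2)/(6·2)=-131/1590, b=Δ2−h2·(2M2+M3)/6=3151/795
seg 3: a=4, c=M3/2=-96/53, d=(M4−M3)/(6·2)=3841/6360, b=Δ3−h3·(2M3+M4)/6=-1823/795
seg 4: a=-3, c=M4/2=1921/1060, d=(M5−M4)/(6·3)=-1921/9540, b=Δ4−h4·(2M4+M5)/6=-3643/1590
t_q=1 → seg 0, τ=1; S=4+-5342/795·τ+0·τ²+3529/6360·τ³=-4589/2120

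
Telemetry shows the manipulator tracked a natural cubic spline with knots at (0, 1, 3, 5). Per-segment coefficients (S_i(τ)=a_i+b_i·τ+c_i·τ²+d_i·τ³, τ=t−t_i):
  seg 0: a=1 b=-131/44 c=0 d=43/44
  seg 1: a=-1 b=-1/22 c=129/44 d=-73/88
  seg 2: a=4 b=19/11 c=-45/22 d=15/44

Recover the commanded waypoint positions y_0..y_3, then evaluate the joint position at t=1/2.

y_0=1 y_1=-1 y_2=4 y_3=2
S(1/2) = -129/352

y_0 = S_0(0) = a_0 = 1
y_1 = S_1(0) = a_1 = -1
y_2 = S_2(0) = a_2 = 4
y_3 = S_2(2) = 2
t_q=1/2 is in segment 0 (τ=1/2); S_0(τ)=-129/352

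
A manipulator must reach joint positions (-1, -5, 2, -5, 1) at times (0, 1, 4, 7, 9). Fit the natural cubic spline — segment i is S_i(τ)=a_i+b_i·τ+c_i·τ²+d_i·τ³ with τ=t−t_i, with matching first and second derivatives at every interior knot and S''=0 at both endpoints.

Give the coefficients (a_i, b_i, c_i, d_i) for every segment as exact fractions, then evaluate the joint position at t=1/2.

Δ: Δ0=-4, Δ1=7/3, Δ2=-7/3, Δ3=3
row 1: diag=8, rhs=38; c'=3/8, d'=19/4
row 2: denom=12−3·3/8=87/8; d'=(-28−3·19/4)/(87/8)=-338/87
row 3: denom=10−3·8/29=266/29; d'=(32−3·-338/87)/(266/29)=633/133
back: M3=633/133
back: M2=-338/87−8/29·633/133=-2074/399
back: M1=19/4−3/8·-2074/399=891/133
M: M0=0, M1=891/133, M2=-2074/399, M3=633/133, M4=0
seg 0: a=-1, c=M0/2=0, d=(M1−M0)/(6·1)=297/266, b=Δ0−h0·(2M0+M1)/6=-1361/266
seg 1: a=-5, c=M1/2=891/266, d=(M2−M1)/(6·3)=-4747/7182, b=Δ1−h1·(2M1+M2)/6=-235/133
seg 2: a=2, c=M2/2=-1037/399, d=(M3−M2)/(6·3)=3973/7182, b=Δ2−h2·(2M2+M3)/6=129/266
seg 3: a=-5, c=M3/2=633/266, d=(M4−M3)/(6·2)=-211/532, b=Δ3−h3·(2M3+M4)/6=-23/133
t_q=1/2 → seg 0, τ=1/2; S=-1+-1361/266·τ+0·τ²+297/266·τ³=-7275/2128

  seg 0: a=-1 b=-1361/266 c=0 d=297/266
  seg 1: a=-5 b=-235/133 c=891/266 d=-4747/7182
  seg 2: a=2 b=129/266 c=-1037/399 d=3973/7182
  seg 3: a=-5 b=-23/133 c=633/266 d=-211/532
S(1/2) = -7275/2128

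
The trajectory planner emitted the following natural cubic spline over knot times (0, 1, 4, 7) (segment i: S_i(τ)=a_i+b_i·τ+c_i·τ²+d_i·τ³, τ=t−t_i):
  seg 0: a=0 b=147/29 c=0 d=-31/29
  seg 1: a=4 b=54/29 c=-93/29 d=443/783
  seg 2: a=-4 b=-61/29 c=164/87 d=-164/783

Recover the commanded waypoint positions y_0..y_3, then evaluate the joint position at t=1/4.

y_0=0 y_1=4 y_2=-4 y_3=1
S(1/4) = 2321/1856

y_0 = S_0(0) = a_0 = 0
y_1 = S_1(0) = a_1 = 4
y_2 = S_2(0) = a_2 = -4
y_3 = S_2(3) = 1
t_q=1/4 is in segment 0 (τ=1/4); S_0(τ)=2321/1856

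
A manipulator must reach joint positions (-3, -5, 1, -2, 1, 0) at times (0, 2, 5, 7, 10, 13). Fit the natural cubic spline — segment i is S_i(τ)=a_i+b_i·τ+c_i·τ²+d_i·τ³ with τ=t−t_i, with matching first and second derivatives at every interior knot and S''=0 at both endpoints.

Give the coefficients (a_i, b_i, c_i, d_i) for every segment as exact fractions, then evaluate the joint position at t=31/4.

Δ: Δ0=-1, Δ1=2, Δ2=-3/2, Δ3=1, Δ4=-1/3
row 1: diag=10, rhs=18; c'=3/10, d'=9/5
row 2: denom=10−3·3/10=91/10; d'=(-21−3·9/5)/(91/10)=-264/91
row 3: denom=10−2·20/91=870/91; d'=(15−2·-264/91)/(870/91)=631/290
row 4: denom=12−3·91/290=3207/290; d'=(-8−3·631/290)/(3207/290)=-4213/3207
back: M4=-4213/3207
back: M3=631/290−91/290·-4213/3207=8300/3207
back: M2=-264/91−20/91·8300/3207=-11128/3207
back: M1=9/5−3/10·-11128/3207=3037/1069
M: M0=0, M1=3037/1069, M2=-11128/3207, M3=8300/3207, M4=-4213/3207, M5=0
seg 0: a=-3, c=M0/2=0, d=(M1−M0)/(6·2)=3037/12828, b=Δ0−h0·(2M0+M1)/6=-6244/3207
seg 1: a=-5, c=M1/2=3037/2138, d=(M2−M1)/(6·3)=-20239/57726, b=Δ1−h1·(2M1+M2)/6=2867/3207
seg 2: a=1, c=M2/2=-5564/3207, d=(M3−M2)/(6·2)=1619/3207, b=Δ2−h2·(2M2+M3)/6=-317/6414
seg 3: a=-2, c=M3/2=4150/3207, d=(M4−M3)/(6·3)=-4171/19242, b=Δ3−h3·(2M3+M4)/6=-1991/2138
seg 4: a=1, c=M4/2=-4213/6414, d=(M5−M4)/(6·3)=4213/57726, b=Δ4−h4·(2M4+M5)/6=1048/1069
t_q=31/4 → seg 3, τ=3/4; S=-2+-1991/2138·τ+4150/3207·τ²+-4171/19242·τ³=-282145/136832

  seg 0: a=-3 b=-6244/3207 c=0 d=3037/12828
  seg 1: a=-5 b=2867/3207 c=3037/2138 d=-20239/57726
  seg 2: a=1 b=-317/6414 c=-5564/3207 d=1619/3207
  seg 3: a=-2 b=-1991/2138 c=4150/3207 d=-4171/19242
  seg 4: a=1 b=1048/1069 c=-4213/6414 d=4213/57726
S(31/4) = -282145/136832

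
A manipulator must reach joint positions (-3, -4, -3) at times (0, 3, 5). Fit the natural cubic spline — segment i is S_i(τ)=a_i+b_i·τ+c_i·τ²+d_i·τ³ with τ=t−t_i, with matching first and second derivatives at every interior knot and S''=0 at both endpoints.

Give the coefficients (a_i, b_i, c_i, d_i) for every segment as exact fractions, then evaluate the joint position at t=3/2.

  seg 0: a=-3 b=-7/12 c=0 d=1/36
  seg 1: a=-4 b=1/6 c=1/4 d=-1/24
S(3/2) = -121/32

Δ: Δ0=-1/3, Δ1=1/2
row 1: diag=10, rhs=5; c'=1/5, d'=1/2
back: M1=1/2
M: M0=0, M1=1/2, M2=0
seg 0: a=-3, c=M0/2=0, d=(M1−M0)/(6·3)=1/36, b=Δ0−h0·(2M0+M1)/6=-7/12
seg 1: a=-4, c=M1/2=1/4, d=(M2−M1)/(6·2)=-1/24, b=Δ1−h1·(2M1+M2)/6=1/6
t_q=3/2 → seg 0, τ=3/2; S=-3+-7/12·τ+0·τ²+1/36·τ³=-121/32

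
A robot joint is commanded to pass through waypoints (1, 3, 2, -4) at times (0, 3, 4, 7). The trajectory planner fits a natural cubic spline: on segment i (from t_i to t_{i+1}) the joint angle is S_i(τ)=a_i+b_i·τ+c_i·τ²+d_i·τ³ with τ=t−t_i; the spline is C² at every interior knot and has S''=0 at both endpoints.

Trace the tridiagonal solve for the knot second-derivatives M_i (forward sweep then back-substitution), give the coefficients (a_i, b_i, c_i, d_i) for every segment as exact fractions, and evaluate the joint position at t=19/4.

  seg 0: a=1 b=79/63 c=0 d=-37/567
  seg 1: a=3 b=-32/63 c=-37/63 d=2/21
  seg 2: a=2 b=-88/63 c=-19/63 d=19/567
S(19/4) = 51/64

Δ: Δ0=2/3, Δ1=-1, Δ2=-2
row 1: diag=8, rhs=-10; c'=1/8, d'=-5/4
row 2: denom=8−1·1/8=63/8; d'=(-6−1·-5/4)/(63/8)=-38/63
back: M2=-38/63
back: M1=-5/4−1/8·-38/63=-74/63
M: M0=0, M1=-74/63, M2=-38/63, M3=0
seg 0: a=1, c=M0/2=0, d=(M1−M0)/(6·3)=-37/567, b=Δ0−h0·(2M0+M1)/6=79/63
seg 1: a=3, c=M1/2=-37/63, d=(M2−M1)/(6·1)=2/21, b=Δ1−h1·(2M1+M2)/6=-32/63
seg 2: a=2, c=M2/2=-19/63, d=(M3−M2)/(6·3)=19/567, b=Δ2−h2·(2M2+M3)/6=-88/63
t_q=19/4 → seg 2, τ=3/4; S=2+-88/63·τ+-19/63·τ²+19/567·τ³=51/64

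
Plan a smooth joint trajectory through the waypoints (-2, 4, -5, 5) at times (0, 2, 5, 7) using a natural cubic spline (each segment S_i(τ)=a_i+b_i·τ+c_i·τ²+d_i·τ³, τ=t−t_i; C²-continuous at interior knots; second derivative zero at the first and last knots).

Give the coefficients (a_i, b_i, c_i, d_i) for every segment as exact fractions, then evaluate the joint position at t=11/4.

Δ: Δ0=3, Δ1=-3, Δ2=5
row 1: diag=10, rhs=-36; c'=3/10, d'=-18/5
row 2: denom=10−3·3/10=91/10; d'=(48−3·-18/5)/(91/10)=84/13
back: M2=84/13
back: M1=-18/5−3/10·84/13=-72/13
M: M0=0, M1=-72/13, M2=84/13, M3=0
seg 0: a=-2, c=M0/2=0, d=(M1−M0)/(6·2)=-6/13, b=Δ0−h0·(2M0+M1)/6=63/13
seg 1: a=4, c=M1/2=-36/13, d=(M2−M1)/(6·3)=2/3, b=Δ1−h1·(2M1+M2)/6=-9/13
seg 2: a=-5, c=M2/2=42/13, d=(M3−M2)/(6·2)=-7/13, b=Δ2−h2·(2M2+M3)/6=9/13
t_q=11/4 → seg 1, τ=3/4; S=4+-9/13·τ+-36/13·τ²+2/3·τ³=917/416

  seg 0: a=-2 b=63/13 c=0 d=-6/13
  seg 1: a=4 b=-9/13 c=-36/13 d=2/3
  seg 2: a=-5 b=9/13 c=42/13 d=-7/13
S(11/4) = 917/416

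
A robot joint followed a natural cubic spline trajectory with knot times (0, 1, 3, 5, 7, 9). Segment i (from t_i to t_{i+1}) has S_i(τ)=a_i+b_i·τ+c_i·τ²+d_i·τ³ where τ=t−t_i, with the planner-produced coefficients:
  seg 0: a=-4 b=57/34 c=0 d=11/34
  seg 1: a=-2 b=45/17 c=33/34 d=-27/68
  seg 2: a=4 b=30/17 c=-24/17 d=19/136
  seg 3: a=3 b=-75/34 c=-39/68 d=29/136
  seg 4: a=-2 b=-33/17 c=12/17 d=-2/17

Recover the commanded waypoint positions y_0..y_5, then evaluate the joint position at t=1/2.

y_0 = S_0(0) = a_0 = -4
y_1 = S_1(0) = a_1 = -2
y_2 = S_2(0) = a_2 = 4
y_3 = S_3(0) = a_3 = 3
y_4 = S_4(0) = a_4 = -2
y_5 = S_4(2) = -4
t_q=1/2 is in segment 0 (τ=1/2); S_0(τ)=-849/272

y_0=-4 y_1=-2 y_2=4 y_3=3 y_4=-2 y_5=-4
S(1/2) = -849/272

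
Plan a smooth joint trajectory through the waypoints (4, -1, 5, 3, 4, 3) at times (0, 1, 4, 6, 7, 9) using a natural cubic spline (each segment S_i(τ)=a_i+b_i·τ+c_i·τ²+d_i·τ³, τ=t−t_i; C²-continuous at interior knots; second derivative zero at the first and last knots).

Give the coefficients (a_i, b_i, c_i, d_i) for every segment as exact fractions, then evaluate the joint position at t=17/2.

  seg 0: a=4 b=-14143/2293 c=0 d=2678/2293
  seg 1: a=-1 b=-6109/2293 c=8034/2293 d=-4469/6879
  seg 2: a=5 b=1874/2293 c=-5373/2293 d=6579/9172
  seg 3: a=3 b=119/2293 c=8991/4586 d=-4643/4586
  seg 4: a=4 b=4291/4586 c=-2469/2293 d=823/4586
S(17/2) = 131581/36688

Δ: Δ0=-5, Δ1=2, Δ2=-1, Δ3=1, Δ4=-1/2
row 1: diag=8, rhs=42; c'=3/8, d'=21/4
row 2: denom=10−3·3/8=71/8; d'=(-18−3·21/4)/(71/8)=-270/71
row 3: denom=6−2·16/71=394/71; d'=(12−2·-270/71)/(394/71)=696/197
row 4: denom=6−1·71/394=2293/394; d'=(-9−1·696/197)/(2293/394)=-4938/2293
back: M4=-4938/2293
back: M3=696/197−71/394·-4938/2293=8991/2293
back: M2=-270/71−16/71·8991/2293=-10746/2293
back: M1=21/4−3/8·-10746/2293=16068/2293
M: M0=0, M1=16068/2293, M2=-10746/2293, M3=8991/2293, M4=-4938/2293, M5=0
seg 0: a=4, c=M0/2=0, d=(M1−M0)/(6·1)=2678/2293, b=Δ0−h0·(2M0+M1)/6=-14143/2293
seg 1: a=-1, c=M1/2=8034/2293, d=(M2−M1)/(6·3)=-4469/6879, b=Δ1−h1·(2M1+M2)/6=-6109/2293
seg 2: a=5, c=M2/2=-5373/2293, d=(M3−M2)/(6·2)=6579/9172, b=Δ2−h2·(2M2+M3)/6=1874/2293
seg 3: a=3, c=M3/2=8991/4586, d=(M4−M3)/(6·1)=-4643/4586, b=Δ3−h3·(2M3+M4)/6=119/2293
seg 4: a=4, c=M4/2=-2469/2293, d=(M5−M4)/(6·2)=823/4586, b=Δ4−h4·(2M4+M5)/6=4291/4586
t_q=17/2 → seg 4, τ=3/2; S=4+4291/4586·τ+-2469/2293·τ²+823/4586·τ³=131581/36688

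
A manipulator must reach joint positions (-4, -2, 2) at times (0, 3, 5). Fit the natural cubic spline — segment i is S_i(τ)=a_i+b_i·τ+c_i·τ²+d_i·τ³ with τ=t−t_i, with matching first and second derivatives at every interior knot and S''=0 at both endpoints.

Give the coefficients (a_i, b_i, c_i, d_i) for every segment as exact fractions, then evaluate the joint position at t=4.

  seg 0: a=-4 b=4/15 c=0 d=2/45
  seg 1: a=-2 b=22/15 c=2/5 d=-1/15
S(4) = -1/5

Δ: Δ0=2/3, Δ1=2
row 1: diag=10, rhs=8; c'=1/5, d'=4/5
back: M1=4/5
M: M0=0, M1=4/5, M2=0
seg 0: a=-4, c=M0/2=0, d=(M1−M0)/(6·3)=2/45, b=Δ0−h0·(2M0+M1)/6=4/15
seg 1: a=-2, c=M1/2=2/5, d=(M2−M1)/(6·2)=-1/15, b=Δ1−h1·(2M1+M2)/6=22/15
t_q=4 → seg 1, τ=1; S=-2+22/15·τ+2/5·τ²+-1/15·τ³=-1/5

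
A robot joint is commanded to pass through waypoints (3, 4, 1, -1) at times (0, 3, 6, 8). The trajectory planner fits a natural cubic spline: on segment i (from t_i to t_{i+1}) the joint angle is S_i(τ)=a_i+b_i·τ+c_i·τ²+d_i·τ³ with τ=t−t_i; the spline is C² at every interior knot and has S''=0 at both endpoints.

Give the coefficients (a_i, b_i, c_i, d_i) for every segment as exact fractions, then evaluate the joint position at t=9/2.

Δ: Δ0=1/3, Δ1=-1, Δ2=-1
row 1: diag=12, rhs=-8; c'=1/4, d'=-2/3
row 2: denom=10−3·1/4=37/4; d'=(0−3·-2/3)/(37/4)=8/37
back: M2=8/37
back: M1=-2/3−1/4·8/37=-80/111
M: M0=0, M1=-80/111, M2=8/37, M3=0
seg 0: a=3, c=M0/2=0, d=(M1−M0)/(6·3)=-40/999, b=Δ0−h0·(2M0+M1)/6=77/111
seg 1: a=4, c=M1/2=-40/111, d=(M2−M1)/(6·3)=52/999, b=Δ1−h1·(2M1+M2)/6=-43/111
seg 2: a=1, c=M2/2=4/37, d=(M3−M2)/(6·2)=-2/111, b=Δ2−h2·(2M2+M3)/6=-127/111
t_q=9/2 → seg 1, τ=3/2; S=4+-43/111·τ+-40/111·τ²+52/999·τ³=103/37

  seg 0: a=3 b=77/111 c=0 d=-40/999
  seg 1: a=4 b=-43/111 c=-40/111 d=52/999
  seg 2: a=1 b=-127/111 c=4/37 d=-2/111
S(9/2) = 103/37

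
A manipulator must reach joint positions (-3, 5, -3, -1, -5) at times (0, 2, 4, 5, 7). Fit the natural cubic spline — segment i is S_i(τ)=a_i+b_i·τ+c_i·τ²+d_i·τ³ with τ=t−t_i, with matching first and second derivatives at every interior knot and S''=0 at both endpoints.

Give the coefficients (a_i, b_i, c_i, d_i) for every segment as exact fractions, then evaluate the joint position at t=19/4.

Δ: Δ0=4, Δ1=-4, Δ2=2, Δ3=-2
row 1: diag=8, rhs=-48; c'=1/4, d'=-6
row 2: denom=6−2·1/4=11/2; d'=(36−2·-6)/(11/2)=96/11
row 3: denom=6−1·2/11=64/11; d'=(-24−1·96/11)/(64/11)=-45/8
back: M3=-45/8
back: M2=96/11−2/11·-45/8=39/4
back: M1=-6−1/4·39/4=-135/16
M: M0=0, M1=-135/16, M2=39/4, M3=-45/8, M4=0
seg 0: a=-3, c=M0/2=0, d=(M1−M0)/(6·2)=-45/64, b=Δ0−h0·(2M0+M1)/6=109/16
seg 1: a=5, c=M1/2=-135/32, d=(M2−M1)/(6·2)=97/64, b=Δ1−h1·(2M1+M2)/6=-13/8
seg 2: a=-3, c=M2/2=39/8, d=(M3−M2)/(6·1)=-41/16, b=Δ2−h2·(2M2+M3)/6=-5/16
seg 3: a=-1, c=M3/2=-45/16, d=(M4−M3)/(6·2)=15/32, b=Δ3−h3·(2M3+M4)/6=7/4
t_q=19/4 → seg 2, τ=3/4; S=-3+-5/16·τ+39/8·τ²+-41/16·τ³=-1611/1024

  seg 0: a=-3 b=109/16 c=0 d=-45/64
  seg 1: a=5 b=-13/8 c=-135/32 d=97/64
  seg 2: a=-3 b=-5/16 c=39/8 d=-41/16
  seg 3: a=-1 b=7/4 c=-45/16 d=15/32
S(19/4) = -1611/1024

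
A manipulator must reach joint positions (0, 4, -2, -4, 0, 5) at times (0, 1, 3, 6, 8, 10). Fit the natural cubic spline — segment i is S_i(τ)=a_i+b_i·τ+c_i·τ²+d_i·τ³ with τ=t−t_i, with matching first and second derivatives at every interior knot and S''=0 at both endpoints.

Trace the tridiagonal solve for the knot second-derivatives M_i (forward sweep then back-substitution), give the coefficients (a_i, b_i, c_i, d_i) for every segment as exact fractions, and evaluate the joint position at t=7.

Δ: Δ0=4, Δ1=-3, Δ2=-2/3, Δ3=2, Δ4=5/2
row 1: diag=6, rhs=-42; c'=1/3, d'=-7
row 2: denom=10−2·1/3=28/3; d'=(14−2·-7)/(28/3)=3
row 3: denom=10−3·9/28=253/28; d'=(16−3·3)/(253/28)=196/253
row 4: denom=8−2·56/253=1912/253; d'=(3−2·196/253)/(1912/253)=367/1912
back: M4=367/1912
back: M3=196/253−56/253·367/1912=175/239
back: M2=3−9/28·175/239=2643/956
back: M1=-7−1/3·2643/956=-7573/956
M: M0=0, M1=-7573/956, M2=2643/956, M3=175/239, M4=367/1912, M5=0
seg 0: a=0, c=M0/2=0, d=(M1−M0)/(6·1)=-7573/5736, b=Δ0−h0·(2M0+M1)/6=30517/5736
seg 1: a=4, c=M1/2=-7573/1912, d=(M2−M1)/(6·2)=1277/1434, b=Δ1−h1·(2M1+M2)/6=3899/2868
seg 2: a=-2, c=M2/2=2643/1912, d=(M3−M2)/(6·3)=-1943/17208, b=Δ2−h2·(2M2+M3)/6=-10891/2868
seg 3: a=-4, c=M3/2=175/478, d=(M4−M3)/(6·2)=-1033/22944, b=Δ3−h3·(2M3+M4)/6=8305/5736
seg 4: a=0, c=M4/2=367/3824, d=(M5−M4)/(6·2)=-367/22944, b=Δ4−h4·(2M4+M5)/6=6803/2868
t_q=7 → seg 3, τ=1; S=-4+8305/5736·τ+175/478·τ²+-1033/22944·τ³=-17063/7648

  seg 0: a=0 b=30517/5736 c=0 d=-7573/5736
  seg 1: a=4 b=3899/2868 c=-7573/1912 d=1277/1434
  seg 2: a=-2 b=-10891/2868 c=2643/1912 d=-1943/17208
  seg 3: a=-4 b=8305/5736 c=175/478 d=-1033/22944
  seg 4: a=0 b=6803/2868 c=367/3824 d=-367/22944
S(7) = -17063/7648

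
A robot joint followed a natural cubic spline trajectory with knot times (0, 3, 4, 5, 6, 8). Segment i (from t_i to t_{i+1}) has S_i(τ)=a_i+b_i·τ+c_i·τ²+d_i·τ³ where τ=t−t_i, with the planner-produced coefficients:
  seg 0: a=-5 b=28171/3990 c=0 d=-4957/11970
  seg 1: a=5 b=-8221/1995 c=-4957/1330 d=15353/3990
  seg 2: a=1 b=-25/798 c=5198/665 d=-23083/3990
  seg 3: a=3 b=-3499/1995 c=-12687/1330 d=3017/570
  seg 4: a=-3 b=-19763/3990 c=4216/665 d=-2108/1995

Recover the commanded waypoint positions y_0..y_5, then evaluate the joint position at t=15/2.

y_0 = S_0(0) = a_0 = -5
y_1 = S_1(0) = a_1 = 5
y_2 = S_2(0) = a_2 = 1
y_3 = S_3(0) = a_3 = 3
y_4 = S_4(0) = a_4 = -3
y_5 = S_4(2) = 4
t_q=15/2 is in segment 4 (τ=3/2); S_4(τ)=143/532

y_0=-5 y_1=5 y_2=1 y_3=3 y_4=-3 y_5=4
S(15/2) = 143/532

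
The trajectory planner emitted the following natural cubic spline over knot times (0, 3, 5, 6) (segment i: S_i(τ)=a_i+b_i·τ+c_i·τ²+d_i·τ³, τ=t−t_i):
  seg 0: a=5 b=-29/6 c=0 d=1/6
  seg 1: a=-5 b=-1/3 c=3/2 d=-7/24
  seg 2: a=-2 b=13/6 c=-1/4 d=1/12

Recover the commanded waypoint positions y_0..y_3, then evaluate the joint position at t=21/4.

y_0 = S_0(0) = a_0 = 5
y_1 = S_1(0) = a_1 = -5
y_2 = S_2(0) = a_2 = -2
y_3 = S_2(1) = 0
t_q=21/4 is in segment 2 (τ=1/4); S_2(τ)=-377/256

y_0=5 y_1=-5 y_2=-2 y_3=0
S(21/4) = -377/256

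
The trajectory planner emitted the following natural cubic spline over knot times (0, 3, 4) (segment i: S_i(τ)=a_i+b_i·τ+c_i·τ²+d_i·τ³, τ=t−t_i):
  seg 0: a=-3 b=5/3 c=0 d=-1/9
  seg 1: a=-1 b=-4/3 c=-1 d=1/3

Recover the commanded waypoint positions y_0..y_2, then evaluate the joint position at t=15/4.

y_0 = S_0(0) = a_0 = -3
y_1 = S_1(0) = a_1 = -1
y_2 = S_1(1) = -3
t_q=15/4 is in segment 1 (τ=3/4); S_1(τ)=-155/64

y_0=-3 y_1=-1 y_2=-3
S(15/4) = -155/64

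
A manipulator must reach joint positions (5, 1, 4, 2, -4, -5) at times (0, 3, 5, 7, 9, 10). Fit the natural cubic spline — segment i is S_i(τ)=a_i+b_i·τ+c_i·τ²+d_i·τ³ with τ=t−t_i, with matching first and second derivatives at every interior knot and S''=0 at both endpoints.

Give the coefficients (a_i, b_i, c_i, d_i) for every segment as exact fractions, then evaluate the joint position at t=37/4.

Δ: Δ0=-4/3, Δ1=3/2, Δ2=-1, Δ3=-3, Δ4=-1
row 1: diag=10, rhs=17; c'=1/5, d'=17/10
row 2: denom=8−2·1/5=38/5; d'=(-15−2·17/10)/(38/5)=-46/19
row 3: denom=8−2·5/19=142/19; d'=(-12−2·-46/19)/(142/19)=-68/71
row 4: denom=6−2·19/71=388/71; d'=(12−2·-68/71)/(388/71)=247/97
back: M4=247/97
back: M3=-68/71−19/71·247/97=-159/97
back: M2=-46/19−5/19·-159/97=-193/97
back: M1=17/10−1/5·-193/97=407/194
M: M0=0, M1=407/194, M2=-193/97, M3=-159/97, M4=247/97, M5=0
seg 0: a=5, c=M0/2=0, d=(M1−M0)/(6·3)=407/3492, b=Δ0−h0·(2M0+M1)/6=-2773/1164
seg 1: a=1, c=M1/2=407/388, d=(M2−M1)/(6·2)=-793/2328, b=Δ1−h1·(2M1+M2)/6=445/582
seg 2: a=4, c=M2/2=-193/194, d=(M3−M2)/(6·2)=17/582, b=Δ2−h2·(2M2+M3)/6=254/291
seg 3: a=2, c=M3/2=-159/194, d=(M4−M3)/(6·2)=203/582, b=Δ3−h3·(2M3+M4)/6=-802/291
seg 4: a=-4, c=M4/2=247/194, d=(M5−M4)/(6·1)=-247/582, b=Δ4−h4·(2M4+M5)/6=-538/291
t_q=37/4 → seg 4, τ=1/4; S=-4+-538/291·τ+247/194·τ²+-247/582·τ³=-54497/12416

  seg 0: a=5 b=-2773/1164 c=0 d=407/3492
  seg 1: a=1 b=445/582 c=407/388 d=-793/2328
  seg 2: a=4 b=254/291 c=-193/194 d=17/582
  seg 3: a=2 b=-802/291 c=-159/194 d=203/582
  seg 4: a=-4 b=-538/291 c=247/194 d=-247/582
S(37/4) = -54497/12416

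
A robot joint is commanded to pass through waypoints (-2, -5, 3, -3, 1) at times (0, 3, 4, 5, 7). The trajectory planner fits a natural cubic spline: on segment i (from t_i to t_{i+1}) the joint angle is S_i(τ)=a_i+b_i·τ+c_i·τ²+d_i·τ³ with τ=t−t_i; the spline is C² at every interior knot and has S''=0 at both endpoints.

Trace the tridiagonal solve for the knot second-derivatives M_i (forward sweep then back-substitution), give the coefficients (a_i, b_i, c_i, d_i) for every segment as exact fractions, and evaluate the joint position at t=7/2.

Δ: Δ0=-1, Δ1=8, Δ2=-6, Δ3=2
row 1: diag=8, rhs=54; c'=1/8, d'=27/4
row 2: denom=4−1·1/8=31/8; d'=(-84−1·27/4)/(31/8)=-726/31
row 3: denom=6−1·8/31=178/31; d'=(48−1·-726/31)/(178/31)=1107/89
back: M3=1107/89
back: M2=-726/31−8/31·1107/89=-2370/89
back: M1=27/4−1/8·-2370/89=897/89
M: M0=0, M1=897/89, M2=-2370/89, M3=1107/89, M4=0
seg 0: a=-2, c=M0/2=0, d=(M1−M0)/(6·3)=299/534, b=Δ0−h0·(2M0+M1)/6=-1075/178
seg 1: a=-5, c=M1/2=897/178, d=(M2−M1)/(6·1)=-1089/178, b=Δ1−h1·(2M1+M2)/6=808/89
seg 2: a=3, c=M2/2=-1185/89, d=(M3−M2)/(6·1)=1159/178, b=Δ2−h2·(2M2+M3)/6=143/178
seg 3: a=-3, c=M3/2=1107/178, d=(M4−M3)/(6·2)=-369/356, b=Δ3−h3·(2M3+M4)/6=-560/89
t_q=7/2 → seg 1, τ=1/2; S=-5+808/89·τ+897/178·τ²+-1089/178·τ³=49/1424

  seg 0: a=-2 b=-1075/178 c=0 d=299/534
  seg 1: a=-5 b=808/89 c=897/178 d=-1089/178
  seg 2: a=3 b=143/178 c=-1185/89 d=1159/178
  seg 3: a=-3 b=-560/89 c=1107/178 d=-369/356
S(7/2) = 49/1424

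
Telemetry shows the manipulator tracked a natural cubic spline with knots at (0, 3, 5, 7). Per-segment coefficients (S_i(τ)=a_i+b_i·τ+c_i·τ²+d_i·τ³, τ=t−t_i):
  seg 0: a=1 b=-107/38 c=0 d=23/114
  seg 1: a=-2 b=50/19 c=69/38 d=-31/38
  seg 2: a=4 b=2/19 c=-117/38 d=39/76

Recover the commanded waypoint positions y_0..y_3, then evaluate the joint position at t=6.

y_0=1 y_1=-2 y_2=4 y_3=-4
S(6) = 117/76

y_0 = S_0(0) = a_0 = 1
y_1 = S_1(0) = a_1 = -2
y_2 = S_2(0) = a_2 = 4
y_3 = S_2(2) = -4
t_q=6 is in segment 2 (τ=1); S_2(τ)=117/76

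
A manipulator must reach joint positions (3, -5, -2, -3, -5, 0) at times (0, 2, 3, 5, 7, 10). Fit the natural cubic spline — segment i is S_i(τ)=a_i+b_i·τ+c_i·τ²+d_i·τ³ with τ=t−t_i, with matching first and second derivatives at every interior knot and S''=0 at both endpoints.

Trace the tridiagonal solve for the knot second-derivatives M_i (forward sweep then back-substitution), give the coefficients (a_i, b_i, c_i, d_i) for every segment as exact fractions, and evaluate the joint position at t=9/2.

Δ: Δ0=-4, Δ1=3, Δ2=-1/2, Δ3=-1, Δ4=5/3
row 1: diag=6, rhs=42; c'=1/6, d'=7
row 2: denom=6−1·1/6=35/6; d'=(-21−1·7)/(35/6)=-24/5
row 3: denom=8−2·12/35=256/35; d'=(-3−2·-24/5)/(256/35)=231/256
row 4: denom=10−2·35/128=605/64; d'=(16−2·231/256)/(605/64)=1817/1210
back: M4=1817/1210
back: M3=231/256−35/128·1817/1210=119/242
back: M2=-24/5−12/35·119/242=-3006/605
back: M1=7−1/6·-3006/605=4736/605
M: M0=0, M1=4736/605, M2=-3006/605, M3=119/242, M4=1817/1210, M5=0
seg 0: a=3, c=M0/2=0, d=(M1−M0)/(6·2)=1184/1815, b=Δ0−h0·(2M0+M1)/6=-11996/1815
seg 1: a=-5, c=M1/2=2368/605, d=(M2−M1)/(6·1)=-3871/1815, b=Δ1−h1·(2M1+M2)/6=2212/1815
seg 2: a=-2, c=M2/2=-1503/605, d=(M3−M2)/(6·2)=6607/14520, b=Δ2−h2·(2M2+M3)/6=437/165
seg 3: a=-3, c=M3/2=119/484, d=(M4−M3)/(6·2)=611/7260, b=Δ3−h3·(2M3+M4)/6=-6637/3630
seg 4: a=-5, c=M4/2=1817/2420, d=(M5−M4)/(6·3)=-1817/21780, b=Δ4−h4·(2M4+M5)/6=599/3630
t_q=9/2 → seg 2, τ=3/2; S=-2+437/165·τ+-1503/605·τ²+6607/14520·τ³=-16117/7744

  seg 0: a=3 b=-11996/1815 c=0 d=1184/1815
  seg 1: a=-5 b=2212/1815 c=2368/605 d=-3871/1815
  seg 2: a=-2 b=437/165 c=-1503/605 d=6607/14520
  seg 3: a=-3 b=-6637/3630 c=119/484 d=611/7260
  seg 4: a=-5 b=599/3630 c=1817/2420 d=-1817/21780
S(9/2) = -16117/7744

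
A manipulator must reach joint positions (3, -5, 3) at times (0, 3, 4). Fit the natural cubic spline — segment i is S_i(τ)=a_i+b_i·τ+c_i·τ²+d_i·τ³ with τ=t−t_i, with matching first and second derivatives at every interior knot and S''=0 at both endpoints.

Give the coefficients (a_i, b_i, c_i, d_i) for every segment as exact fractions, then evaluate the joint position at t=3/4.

  seg 0: a=3 b=-20/3 c=0 d=4/9
  seg 1: a=-5 b=16/3 c=4 d=-4/3
S(3/4) = -29/16

Δ: Δ0=-8/3, Δ1=8
row 1: diag=8, rhs=64; c'=1/8, d'=8
back: M1=8
M: M0=0, M1=8, M2=0
seg 0: a=3, c=M0/2=0, d=(M1−M0)/(6·3)=4/9, b=Δ0−h0·(2M0+M1)/6=-20/3
seg 1: a=-5, c=M1/2=4, d=(M2−M1)/(6·1)=-4/3, b=Δ1−h1·(2M1+M2)/6=16/3
t_q=3/4 → seg 0, τ=3/4; S=3+-20/3·τ+0·τ²+4/9·τ³=-29/16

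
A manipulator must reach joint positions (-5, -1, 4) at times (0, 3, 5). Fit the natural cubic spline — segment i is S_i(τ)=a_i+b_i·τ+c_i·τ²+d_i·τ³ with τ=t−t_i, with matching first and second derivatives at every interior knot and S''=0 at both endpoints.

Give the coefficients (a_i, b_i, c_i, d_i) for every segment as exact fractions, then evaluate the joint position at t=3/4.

  seg 0: a=-5 b=59/60 c=0 d=7/180
  seg 1: a=-1 b=61/30 c=7/20 d=-7/120
S(3/4) = -1087/256

Δ: Δ0=4/3, Δ1=5/2
row 1: diag=10, rhs=7; c'=1/5, d'=7/10
back: M1=7/10
M: M0=0, M1=7/10, M2=0
seg 0: a=-5, c=M0/2=0, d=(M1−M0)/(6·3)=7/180, b=Δ0−h0·(2M0+M1)/6=59/60
seg 1: a=-1, c=M1/2=7/20, d=(M2−M1)/(6·2)=-7/120, b=Δ1−h1·(2M1+M2)/6=61/30
t_q=3/4 → seg 0, τ=3/4; S=-5+59/60·τ+0·τ²+7/180·τ³=-1087/256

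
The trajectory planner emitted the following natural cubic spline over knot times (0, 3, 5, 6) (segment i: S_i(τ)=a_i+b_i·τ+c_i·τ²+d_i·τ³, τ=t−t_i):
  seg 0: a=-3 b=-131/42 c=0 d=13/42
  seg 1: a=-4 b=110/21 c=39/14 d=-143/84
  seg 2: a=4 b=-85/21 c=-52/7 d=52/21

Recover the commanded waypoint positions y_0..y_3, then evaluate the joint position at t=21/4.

y_0 = S_0(0) = a_0 = -3
y_1 = S_1(0) = a_1 = -4
y_2 = S_2(0) = a_2 = 4
y_3 = S_2(1) = -5
t_q=21/4 is in segment 2 (τ=1/4); S_2(τ)=41/16

y_0=-3 y_1=-4 y_2=4 y_3=-5
S(21/4) = 41/16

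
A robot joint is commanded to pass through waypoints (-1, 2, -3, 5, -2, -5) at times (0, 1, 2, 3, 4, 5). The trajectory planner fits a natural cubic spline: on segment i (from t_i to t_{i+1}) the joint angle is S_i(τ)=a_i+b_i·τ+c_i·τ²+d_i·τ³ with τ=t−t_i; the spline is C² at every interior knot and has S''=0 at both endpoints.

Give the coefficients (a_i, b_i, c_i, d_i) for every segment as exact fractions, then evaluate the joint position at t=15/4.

  seg 0: a=-1 b=1334/209 c=0 d=-707/209
  seg 1: a=2 b=-787/209 c=-2121/209 d=1863/209
  seg 2: a=-3 b=560/209 c=3468/209 d=-124/11
  seg 3: a=5 b=428/209 c=-3600/209 d=1709/209
  seg 4: a=-2 b=-1645/209 c=1527/209 d=-509/209
S(15/4) = 3967/13376

Δ: Δ0=3, Δ1=-5, Δ2=8, Δ3=-7, Δ4=-3
row 1: diag=4, rhs=-48; c'=1/4, d'=-12
row 2: denom=4−1·1/4=15/4; d'=(78−1·-12)/(15/4)=24
row 3: denom=4−1·4/15=56/15; d'=(-90−1·24)/(56/15)=-855/28
row 4: denom=4−1·15/56=209/56; d'=(24−1·-855/28)/(209/56)=3054/209
back: M4=3054/209
back: M3=-855/28−15/56·3054/209=-7200/209
back: M2=24−4/15·-7200/209=6936/209
back: M1=-12−1/4·6936/209=-4242/209
M: M0=0, M1=-4242/209, M2=6936/209, M3=-7200/209, M4=3054/209, M5=0
seg 0: a=-1, c=M0/2=0, d=(M1−M0)/(6·1)=-707/209, b=Δ0−h0·(2M0+M1)/6=1334/209
seg 1: a=2, c=M1/2=-2121/209, d=(M2−M1)/(6·1)=1863/209, b=Δ1−h1·(2M1+M2)/6=-787/209
seg 2: a=-3, c=M2/2=3468/209, d=(M3−M2)/(6·1)=-124/11, b=Δ2−h2·(2M2+M3)/6=560/209
seg 3: a=5, c=M3/2=-3600/209, d=(M4−M3)/(6·1)=1709/209, b=Δ3−h3·(2M3+M4)/6=428/209
seg 4: a=-2, c=M4/2=1527/209, d=(M5−M4)/(6·1)=-509/209, b=Δ4−h4·(2M4+M5)/6=-1645/209
t_q=15/4 → seg 3, τ=3/4; S=5+428/209·τ+-3600/209·τ²+1709/209·τ³=3967/13376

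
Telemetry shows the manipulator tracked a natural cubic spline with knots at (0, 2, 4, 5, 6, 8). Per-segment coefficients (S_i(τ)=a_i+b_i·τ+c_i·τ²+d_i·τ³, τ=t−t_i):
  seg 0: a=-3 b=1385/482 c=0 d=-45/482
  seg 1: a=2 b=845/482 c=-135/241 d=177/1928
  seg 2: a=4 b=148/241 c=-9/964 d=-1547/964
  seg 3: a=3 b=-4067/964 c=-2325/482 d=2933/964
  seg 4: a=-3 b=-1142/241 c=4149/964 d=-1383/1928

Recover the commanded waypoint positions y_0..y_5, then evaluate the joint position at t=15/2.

y_0 = S_0(0) = a_0 = -3
y_1 = S_1(0) = a_1 = 2
y_2 = S_2(0) = a_2 = 4
y_3 = S_3(0) = a_3 = 3
y_4 = S_4(0) = a_4 = -3
y_5 = S_4(2) = -1
t_q=15/2 is in segment 4 (τ=3/2); S_4(τ)=-43881/15424

y_0=-3 y_1=2 y_2=4 y_3=3 y_4=-3 y_5=-1
S(15/2) = -43881/15424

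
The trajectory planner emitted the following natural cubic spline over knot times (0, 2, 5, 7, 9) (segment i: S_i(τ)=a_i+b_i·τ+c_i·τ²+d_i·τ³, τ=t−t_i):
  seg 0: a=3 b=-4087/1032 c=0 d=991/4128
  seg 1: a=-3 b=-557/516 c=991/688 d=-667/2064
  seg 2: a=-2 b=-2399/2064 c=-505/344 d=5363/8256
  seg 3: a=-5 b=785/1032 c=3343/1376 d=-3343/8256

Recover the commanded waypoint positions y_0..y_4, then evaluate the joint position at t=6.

y_0=3 y_1=-3 y_2=-2 y_3=-5 y_4=3
S(6) = -10955/2752

y_0 = S_0(0) = a_0 = 3
y_1 = S_1(0) = a_1 = -3
y_2 = S_2(0) = a_2 = -2
y_3 = S_3(0) = a_3 = -5
y_4 = S_3(2) = 3
t_q=6 is in segment 2 (τ=1); S_2(τ)=-10955/2752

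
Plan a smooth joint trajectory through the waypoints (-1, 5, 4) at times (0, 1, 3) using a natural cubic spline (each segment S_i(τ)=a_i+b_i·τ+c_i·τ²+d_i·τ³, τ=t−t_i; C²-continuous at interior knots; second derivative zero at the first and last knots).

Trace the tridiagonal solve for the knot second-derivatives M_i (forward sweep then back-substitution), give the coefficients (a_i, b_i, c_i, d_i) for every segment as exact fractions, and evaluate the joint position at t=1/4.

  seg 0: a=-1 b=85/12 c=0 d=-13/12
  seg 1: a=5 b=23/6 c=-13/4 d=13/24
S(1/4) = 193/256

Δ: Δ0=6, Δ1=-1/2
row 1: diag=6, rhs=-39; c'=1/3, d'=-13/2
back: M1=-13/2
M: M0=0, M1=-13/2, M2=0
seg 0: a=-1, c=M0/2=0, d=(M1−M0)/(6·1)=-13/12, b=Δ0−h0·(2M0+M1)/6=85/12
seg 1: a=5, c=M1/2=-13/4, d=(M2−M1)/(6·2)=13/24, b=Δ1−h1·(2M1+M2)/6=23/6
t_q=1/4 → seg 0, τ=1/4; S=-1+85/12·τ+0·τ²+-13/12·τ³=193/256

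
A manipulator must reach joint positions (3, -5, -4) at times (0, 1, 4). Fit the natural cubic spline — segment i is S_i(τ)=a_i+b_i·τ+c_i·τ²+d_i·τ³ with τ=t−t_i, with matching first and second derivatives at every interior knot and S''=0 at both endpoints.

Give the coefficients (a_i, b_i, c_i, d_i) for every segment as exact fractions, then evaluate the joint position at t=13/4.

Δ: Δ0=-8, Δ1=1/3
row 1: diag=8, rhs=50; c'=3/8, d'=25/4
back: M1=25/4
M: M0=0, M1=25/4, M2=0
seg 0: a=3, c=M0/2=0, d=(M1−M0)/(6·1)=25/24, b=Δ0−h0·(2M0+M1)/6=-217/24
seg 1: a=-5, c=M1/2=25/8, d=(M2−M1)/(6·3)=-25/72, b=Δ1−h1·(2M1+M2)/6=-71/12
t_q=13/4 → seg 1, τ=9/4; S=-5+-71/12·τ+25/8·τ²+-25/72·τ³=-3301/512

  seg 0: a=3 b=-217/24 c=0 d=25/24
  seg 1: a=-5 b=-71/12 c=25/8 d=-25/72
S(13/4) = -3301/512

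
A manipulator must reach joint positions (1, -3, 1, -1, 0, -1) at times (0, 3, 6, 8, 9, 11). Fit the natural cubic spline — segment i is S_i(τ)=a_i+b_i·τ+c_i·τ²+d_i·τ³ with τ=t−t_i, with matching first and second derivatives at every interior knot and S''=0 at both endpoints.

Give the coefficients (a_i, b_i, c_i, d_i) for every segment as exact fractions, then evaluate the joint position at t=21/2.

Δ: Δ0=-4/3, Δ1=4/3, Δ2=-1, Δ3=1, Δ4=-1/2
row 1: diag=12, rhs=16; c'=1/4, d'=4/3
row 2: denom=10−3·1/4=37/4; d'=(-14−3·4/3)/(37/4)=-72/37
row 3: denom=6−2·8/37=206/37; d'=(12−2·-72/37)/(206/37)=294/103
row 4: denom=6−1·37/206=1199/206; d'=(-9−1·294/103)/(1199/206)=-222/109
back: M4=-222/109
back: M3=294/103−37/206·-222/109=351/109
back: M2=-72/37−8/37·351/109=-288/109
back: M1=4/3−1/4·-288/109=652/327
M: M0=0, M1=652/327, M2=-288/109, M3=351/109, M4=-222/109, M5=0
seg 0: a=1, c=M0/2=0, d=(M1−M0)/(6·3)=326/2943, b=Δ0−h0·(2M0+M1)/6=-254/109
seg 1: a=-3, c=M1/2=326/327, d=(M2−M1)/(6·3)=-758/2943, b=Δ1−h1·(2M1+M2)/6=72/109
seg 2: a=1, c=M2/2=-144/109, d=(M3−M2)/(6·2)=213/436, b=Δ2−h2·(2M2+M3)/6=-34/109
seg 3: a=-1, c=M3/2=351/218, d=(M4−M3)/(6·1)=-191/218, b=Δ3−h3·(2M3+M4)/6=29/109
seg 4: a=0, c=M4/2=-111/109, d=(M5−M4)/(6·2)=37/218, b=Δ4−h4·(2M4+M5)/6=187/218
t_q=21/2 → seg 4, τ=3/2; S=0+187/218·τ+-111/109·τ²+37/218·τ³=-753/1744

  seg 0: a=1 b=-254/109 c=0 d=326/2943
  seg 1: a=-3 b=72/109 c=326/327 d=-758/2943
  seg 2: a=1 b=-34/109 c=-144/109 d=213/436
  seg 3: a=-1 b=29/109 c=351/218 d=-191/218
  seg 4: a=0 b=187/218 c=-111/109 d=37/218
S(21/2) = -753/1744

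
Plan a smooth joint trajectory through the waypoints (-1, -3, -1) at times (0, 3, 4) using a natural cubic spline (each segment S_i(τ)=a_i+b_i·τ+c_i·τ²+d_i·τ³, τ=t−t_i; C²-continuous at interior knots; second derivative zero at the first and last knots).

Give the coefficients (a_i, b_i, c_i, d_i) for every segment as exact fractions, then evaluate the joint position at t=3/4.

Δ: Δ0=-2/3, Δ1=2
row 1: diag=8, rhs=16; c'=1/8, d'=2
back: M1=2
M: M0=0, M1=2, M2=0
seg 0: a=-1, c=M0/2=0, d=(M1−M0)/(6·3)=1/9, b=Δ0−h0·(2M0+M1)/6=-5/3
seg 1: a=-3, c=M1/2=1, d=(M2−M1)/(6·1)=-1/3, b=Δ1−h1·(2M1+M2)/6=4/3
t_q=3/4 → seg 0, τ=3/4; S=-1+-5/3·τ+0·τ²+1/9·τ³=-141/64

  seg 0: a=-1 b=-5/3 c=0 d=1/9
  seg 1: a=-3 b=4/3 c=1 d=-1/3
S(3/4) = -141/64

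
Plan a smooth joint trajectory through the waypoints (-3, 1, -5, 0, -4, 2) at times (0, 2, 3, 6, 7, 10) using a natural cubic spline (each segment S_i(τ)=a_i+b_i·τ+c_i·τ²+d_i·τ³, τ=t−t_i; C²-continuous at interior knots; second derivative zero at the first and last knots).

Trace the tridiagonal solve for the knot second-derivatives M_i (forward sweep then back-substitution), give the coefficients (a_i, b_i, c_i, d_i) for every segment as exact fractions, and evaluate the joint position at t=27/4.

  seg 0: a=-3 b=13244/2529 c=0 d=-4093/5058
  seg 1: a=1 b=-11314/2529 c=-4093/843 d=8419/2529
  seg 2: a=-5 b=-10615/2529 c=1442/281 d=-24104/22761
  seg 3: a=0 b=-5059/2529 c=-11126/2529 d=2023/843
  seg 4: a=-4 b=-9104/2529 c=7081/2529 d=-7081/22761
S(27/4) = -159835/53952

Δ: Δ0=2, Δ1=-6, Δ2=5/3, Δ3=-4, Δ4=2
row 1: diag=6, rhs=-48; c'=1/6, d'=-8
row 2: denom=8−1·1/6=47/6; d'=(46−1·-8)/(47/6)=324/47
row 3: denom=8−3·18/47=322/47; d'=(-34−3·324/47)/(322/47)=-1285/161
row 4: denom=8−1·47/322=2529/322; d'=(36−1·-1285/161)/(2529/322)=14162/2529
back: M4=14162/2529
back: M3=-1285/161−47/322·14162/2529=-22252/2529
back: M2=324/47−18/47·-22252/2529=2884/281
back: M1=-8−1/6·2884/281=-8186/843
M: M0=0, M1=-8186/843, M2=2884/281, M3=-22252/2529, M4=14162/2529, M5=0
seg 0: a=-3, c=M0/2=0, d=(M1−M0)/(6·2)=-4093/5058, b=Δ0−h0·(2M0+M1)/6=13244/2529
seg 1: a=1, c=M1/2=-4093/843, d=(M2−M1)/(6·1)=8419/2529, b=Δ1−h1·(2M1+M2)/6=-11314/2529
seg 2: a=-5, c=M2/2=1442/281, d=(M3−M2)/(6·3)=-24104/22761, b=Δ2−h2·(2M2+M3)/6=-10615/2529
seg 3: a=0, c=M3/2=-11126/2529, d=(M4−M3)/(6·1)=2023/843, b=Δ3−h3·(2M3+M4)/6=-5059/2529
seg 4: a=-4, c=M4/2=7081/2529, d=(M5−M4)/(6·3)=-7081/22761, b=Δ4−h4·(2M4+M5)/6=-9104/2529
t_q=27/4 → seg 3, τ=3/4; S=0+-5059/2529·τ+-11126/2529·τ²+2023/843·τ³=-159835/53952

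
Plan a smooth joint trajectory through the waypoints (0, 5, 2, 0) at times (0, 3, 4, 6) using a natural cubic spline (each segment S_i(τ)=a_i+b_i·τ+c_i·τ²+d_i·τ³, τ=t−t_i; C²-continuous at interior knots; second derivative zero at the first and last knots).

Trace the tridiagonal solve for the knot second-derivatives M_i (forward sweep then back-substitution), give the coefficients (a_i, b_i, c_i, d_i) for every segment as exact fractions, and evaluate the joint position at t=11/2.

Δ: Δ0=5/3, Δ1=-3, Δ2=-1
row 1: diag=8, rhs=-28; c'=1/8, d'=-7/2
row 2: denom=6−1·1/8=47/8; d'=(12−1·-7/2)/(47/8)=124/47
back: M2=124/47
back: M1=-7/2−1/8·124/47=-180/47
M: M0=0, M1=-180/47, M2=124/47, M3=0
seg 0: a=0, c=M0/2=0, d=(M1−M0)/(6·3)=-10/47, b=Δ0−h0·(2M0+M1)/6=505/141
seg 1: a=5, c=M1/2=-90/47, d=(M2−M1)/(6·1)=152/141, b=Δ1−h1·(2M1+M2)/6=-305/141
seg 2: a=2, c=M2/2=62/47, d=(M3−M2)/(6·2)=-31/141, b=Δ2−h2·(2M2+M3)/6=-389/141
t_q=11/2 → seg 2, τ=3/2; S=2+-389/141·τ+62/47·τ²+-31/141·τ³=33/376

  seg 0: a=0 b=505/141 c=0 d=-10/47
  seg 1: a=5 b=-305/141 c=-90/47 d=152/141
  seg 2: a=2 b=-389/141 c=62/47 d=-31/141
S(11/2) = 33/376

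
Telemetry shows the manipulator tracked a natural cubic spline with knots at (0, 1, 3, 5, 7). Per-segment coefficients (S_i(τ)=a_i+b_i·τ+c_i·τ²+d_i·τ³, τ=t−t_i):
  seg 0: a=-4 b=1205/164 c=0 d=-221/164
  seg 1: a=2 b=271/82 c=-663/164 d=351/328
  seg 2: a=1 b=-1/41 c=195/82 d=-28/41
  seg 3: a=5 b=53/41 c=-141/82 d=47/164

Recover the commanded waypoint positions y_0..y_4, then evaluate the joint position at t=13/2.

y_0=-4 y_1=2 y_2=1 y_3=5 y_4=3
S(13/2) = 5297/1312

y_0 = S_0(0) = a_0 = -4
y_1 = S_1(0) = a_1 = 2
y_2 = S_2(0) = a_2 = 1
y_3 = S_3(0) = a_3 = 5
y_4 = S_3(2) = 3
t_q=13/2 is in segment 3 (τ=3/2); S_3(τ)=5297/1312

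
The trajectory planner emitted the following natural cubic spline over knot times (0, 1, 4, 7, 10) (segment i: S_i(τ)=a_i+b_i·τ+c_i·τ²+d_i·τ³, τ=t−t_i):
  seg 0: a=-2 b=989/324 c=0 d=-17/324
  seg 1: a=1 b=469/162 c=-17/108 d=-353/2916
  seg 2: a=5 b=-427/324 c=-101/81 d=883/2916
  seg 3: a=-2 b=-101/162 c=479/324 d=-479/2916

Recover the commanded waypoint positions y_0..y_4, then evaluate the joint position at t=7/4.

y_0 = S_0(0) = a_0 = -2
y_1 = S_1(0) = a_1 = 1
y_2 = S_2(0) = a_2 = 5
y_3 = S_3(0) = a_3 = -2
y_4 = S_3(3) = 5
t_q=7/4 is in segment 1 (τ=3/4); S_1(τ)=6985/2304

y_0=-2 y_1=1 y_2=5 y_3=-2 y_4=5
S(7/4) = 6985/2304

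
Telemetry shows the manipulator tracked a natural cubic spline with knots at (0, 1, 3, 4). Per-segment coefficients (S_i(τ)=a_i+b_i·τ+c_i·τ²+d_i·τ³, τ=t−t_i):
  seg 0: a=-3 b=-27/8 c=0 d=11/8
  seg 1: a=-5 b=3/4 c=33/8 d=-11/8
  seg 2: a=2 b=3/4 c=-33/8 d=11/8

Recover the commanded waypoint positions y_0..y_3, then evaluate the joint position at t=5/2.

y_0=-3 y_1=-5 y_2=2 y_3=0
S(5/2) = 49/64

y_0 = S_0(0) = a_0 = -3
y_1 = S_1(0) = a_1 = -5
y_2 = S_2(0) = a_2 = 2
y_3 = S_2(1) = 0
t_q=5/2 is in segment 1 (τ=3/2); S_1(τ)=49/64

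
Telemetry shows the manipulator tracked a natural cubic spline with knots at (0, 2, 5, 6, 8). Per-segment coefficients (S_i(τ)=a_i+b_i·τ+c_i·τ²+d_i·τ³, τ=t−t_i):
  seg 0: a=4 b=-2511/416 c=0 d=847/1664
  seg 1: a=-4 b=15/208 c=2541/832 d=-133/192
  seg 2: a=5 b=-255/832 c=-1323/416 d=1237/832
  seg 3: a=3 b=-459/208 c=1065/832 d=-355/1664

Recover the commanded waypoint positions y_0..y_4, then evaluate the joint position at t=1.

y_0 = S_0(0) = a_0 = 4
y_1 = S_1(0) = a_1 = -4
y_2 = S_2(0) = a_2 = 5
y_3 = S_3(0) = a_3 = 3
y_4 = S_3(2) = 2
t_q=1 is in segment 0 (τ=1); S_0(τ)=-2541/1664

y_0=4 y_1=-4 y_2=5 y_3=3 y_4=2
S(1) = -2541/1664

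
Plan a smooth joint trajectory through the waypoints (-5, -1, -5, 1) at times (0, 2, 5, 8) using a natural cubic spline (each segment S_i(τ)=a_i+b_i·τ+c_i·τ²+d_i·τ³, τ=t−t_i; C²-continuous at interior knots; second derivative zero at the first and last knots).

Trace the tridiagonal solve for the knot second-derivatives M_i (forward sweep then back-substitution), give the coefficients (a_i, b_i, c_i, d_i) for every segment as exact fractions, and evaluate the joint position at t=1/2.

  seg 0: a=-5 b=322/111 c=0 d=-25/111
  seg 1: a=-1 b=22/111 c=-50/37 d=280/999
  seg 2: a=-5 b=-38/111 c=130/111 d=-130/999
S(1/2) = -1059/296

Δ: Δ0=2, Δ1=-4/3, Δ2=2
row 1: diag=10, rhs=-20; c'=3/10, d'=-2
row 2: denom=12−3·3/10=111/10; d'=(20−3·-2)/(111/10)=260/111
back: M2=260/111
back: M1=-2−3/10·260/111=-100/37
M: M0=0, M1=-100/37, M2=260/111, M3=0
seg 0: a=-5, c=M0/2=0, d=(M1−M0)/(6·2)=-25/111, b=Δ0−h0·(2M0+M1)/6=322/111
seg 1: a=-1, c=M1/2=-50/37, d=(M2−M1)/(6·3)=280/999, b=Δ1−h1·(2M1+M2)/6=22/111
seg 2: a=-5, c=M2/2=130/111, d=(M3−M2)/(6·3)=-130/999, b=Δ2−h2·(2M2+M3)/6=-38/111
t_q=1/2 → seg 0, τ=1/2; S=-5+322/111·τ+0·τ²+-25/111·τ³=-1059/296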